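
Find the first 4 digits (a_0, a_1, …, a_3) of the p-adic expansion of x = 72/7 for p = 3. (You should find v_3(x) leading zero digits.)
(a_0, …, a_3) = (0, 0, 2, 1)

v_3(72/7) = 2, so a_0 = ... = a_1 = 0. Factor out: x = 3^2 · u with u = 8/7 a unit in ℤ_3. Expand u iteratively via a_{v+i} = u_i mod 3, u_{i+1} = (u_i − a_{v+i})/3:
  u_0 = 8/7;  a_2 = 2;  u_1 = (u_0 − 2)/3 = -2/7
  u_1 = -2/7;  a_3 = 1;  u_2 = (u_1 − 1)/3 = -3/7
Digits: (0, 0, 2, 1).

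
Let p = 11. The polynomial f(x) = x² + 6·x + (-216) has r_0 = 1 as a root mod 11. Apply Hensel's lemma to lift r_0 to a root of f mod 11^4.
r_3 = 12 (mod 14641)

Hensel: r_{i+1} = r_i − f(r_i)·(f′(r_i))^{-1} mod 11^{i+2}, f′(x) = 2x + 6. Iterate:
  r_0 = 1 (mod 11)
  r_1 = 12 (mod 121)
  r_2 = 12 (mod 1331)
  r_3 = 12 (mod 14641)
Final: r = 12 satisfies f(r) ≡ 0 mod 11^4.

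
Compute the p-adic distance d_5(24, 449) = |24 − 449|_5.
d_5(24, 449) = 1/25

Step 1 — x − y = 24 − 449 = -425. Step 2 — v_5(-425) = 2 (factor: -425 = −(5^2 · 17); the sign does not affect v_p). Step 3 — |x − y|_5 = 5^{-2} = 1/25.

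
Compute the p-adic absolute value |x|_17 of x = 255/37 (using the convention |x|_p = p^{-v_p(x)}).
|255/37|_17 = 1/17

Step 1 — compute v_17(x) by factoring powers of 17 out of the numerator and denominator: v_17(255/37) = 1. Step 2 — apply |x|_p = p^{-v_p(x)} = 17^{-1} = 1/17.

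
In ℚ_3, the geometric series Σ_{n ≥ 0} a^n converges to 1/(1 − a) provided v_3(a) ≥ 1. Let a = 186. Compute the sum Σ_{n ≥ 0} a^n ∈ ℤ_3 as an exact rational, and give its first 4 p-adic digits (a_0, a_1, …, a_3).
Σ a^n = 1/(1 − a) = -1/185;  first 4 digits = (1, 2, 0, 0)

v_3(a) = 1 ≥ 1, so the series converges in ℤ_3 to 1/(1 − a) = 1/(1 − 186) = -1/185. Expand this rational in ℤ_3: compute digits iteratively via d_i = x_i mod 3, x_{i+1} = (x_i − d_i)/3. The first 4 digits are (1, 2, 0, 0).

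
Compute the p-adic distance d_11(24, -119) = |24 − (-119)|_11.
d_11(24, -119) = 1/11

Step 1 — x − y = 24 − (-119) = 143. Step 2 — v_11(143) = 1 (factor: 143 = (11^1 · 13); the sign does not affect v_p). Step 3 — |x − y|_11 = 11^{-1} = 1/11.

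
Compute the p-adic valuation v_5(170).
v_5(170) = 1

v_5(n) is the largest exponent k such that 5^k divides n. Factor out: 170 = 5^1 · 34. (Sign doesn't affect v_p.) So v_5(170) = 1.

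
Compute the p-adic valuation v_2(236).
v_2(236) = 2

v_2(n) is the largest exponent k such that 2^k divides n. Factor out: 236 = 2^2 · 59. (Sign doesn't affect v_p.) So v_2(236) = 2.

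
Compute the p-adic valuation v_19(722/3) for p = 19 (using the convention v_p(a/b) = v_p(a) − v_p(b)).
v_19(722/3) = 2

Factor powers of 19 from the numerator and denominator of the reduced fraction: 722 = 19^2 · 2 and 3 = 19^0 · 3. Apply v_p(a/b) = v_p(a) − v_p(b): v_19(722/3) = 2 − 0 = 2.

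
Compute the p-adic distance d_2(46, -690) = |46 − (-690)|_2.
d_2(46, -690) = 1/32

Step 1 — x − y = 46 − (-690) = 736. Step 2 — v_2(736) = 5 (factor: 736 = (2^5 · 23); the sign does not affect v_p). Step 3 — |x − y|_2 = 2^{-5} = 1/32.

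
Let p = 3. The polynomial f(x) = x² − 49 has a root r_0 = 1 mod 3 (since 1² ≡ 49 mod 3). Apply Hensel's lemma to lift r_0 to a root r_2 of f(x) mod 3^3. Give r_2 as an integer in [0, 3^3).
r_2 = 7 (mod 27)

Hensel's recurrence: r_{i+1} = r_i − f(r_i)·(f′(r_i))^{-1} mod 3^{i+2}, with f′(x) = 2x. Iterate:
  r_0 = 1 (mod 3)
  r_1 = 7 (mod 9)
  r_2 = 7 (mod 27)
Final: r_2 = 7, and one checks f(r_2) ≡ 0 mod 3^3.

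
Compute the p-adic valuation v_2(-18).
v_2(-18) = 1

v_2(n) is the largest exponent k such that 2^k divides n. Factor out: -18 = -2^1 · 9. (Sign doesn't affect v_p.) So v_2(-18) = 1.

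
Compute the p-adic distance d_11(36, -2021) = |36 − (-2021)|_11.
d_11(36, -2021) = 1/121

Step 1 — x − y = 36 − (-2021) = 2057. Step 2 — v_11(2057) = 2 (factor: 2057 = (11^2 · 17); the sign does not affect v_p). Step 3 — |x − y|_11 = 11^{-2} = 1/121.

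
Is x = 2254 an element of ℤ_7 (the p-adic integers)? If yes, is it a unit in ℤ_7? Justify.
x ∈ ℤ_7 but not a unit; v_7(x) = 2 > 0

ℤ_7 = {x ∈ ℚ_7 : v_7(x) ≥ 0} and ℤ_7^× = {x ∈ ℤ_7 : v_7(x) = 0}. Here v_7(2254) = v_7(num) − v_7(den) = 2; compare against these criteria.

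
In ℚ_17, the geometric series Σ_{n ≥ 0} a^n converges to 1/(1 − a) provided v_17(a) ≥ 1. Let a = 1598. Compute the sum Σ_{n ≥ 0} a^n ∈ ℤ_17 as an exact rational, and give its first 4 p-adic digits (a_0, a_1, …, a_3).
Σ a^n = 1/(1 − a) = -1/1597;  first 4 digits = (1, 9, 1, 8)

v_17(a) = 1 ≥ 1, so the series converges in ℤ_17 to 1/(1 − a) = 1/(1 − 1598) = -1/1597. Expand this rational in ℤ_17: compute digits iteratively via d_i = x_i mod 17, x_{i+1} = (x_i − d_i)/17. The first 4 digits are (1, 9, 1, 8).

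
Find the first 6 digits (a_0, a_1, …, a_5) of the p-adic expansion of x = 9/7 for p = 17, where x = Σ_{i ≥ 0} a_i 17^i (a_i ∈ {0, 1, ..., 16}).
(a_0, …, a_5) = (11, 14, 4, 7, 2, 12)

v_17(9/7) = 0 (numerator and denominator both coprime to 17), so x ∈ ℤ_17^×. Compute digits iteratively via a_i = x_i mod 17, x_{i+1} = (x_i − a_i)/17, with x_0 = x:
  x_0 = 9/7;  a_0 = 11;  x_1 = (x_0 − 11)/17 = -4/7
  x_1 = -4/7;  a_1 = 14;  x_2 = (x_1 − 14)/17 = -6/7
  x_2 = -6/7;  a_2 = 4;  x_3 = (x_2 − 4)/17 = -2/7
  x_3 = -2/7;  a_3 = 7;  x_4 = (x_3 − 7)/17 = -3/7
  x_4 = -3/7;  a_4 = 2;  x_5 = (x_4 − 2)/17 = -1/7
  x_5 = -1/7;  a_5 = 12;  x_6 = (x_5 − 12)/17 = -5/7
Digits: (11, 14, 4, 7, 2, 12).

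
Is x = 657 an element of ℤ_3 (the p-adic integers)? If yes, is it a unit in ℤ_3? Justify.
x ∈ ℤ_3 but not a unit; v_3(x) = 2 > 0

ℤ_3 = {x ∈ ℚ_3 : v_3(x) ≥ 0} and ℤ_3^× = {x ∈ ℤ_3 : v_3(x) = 0}. Here v_3(657) = v_3(num) − v_3(den) = 2; compare against these criteria.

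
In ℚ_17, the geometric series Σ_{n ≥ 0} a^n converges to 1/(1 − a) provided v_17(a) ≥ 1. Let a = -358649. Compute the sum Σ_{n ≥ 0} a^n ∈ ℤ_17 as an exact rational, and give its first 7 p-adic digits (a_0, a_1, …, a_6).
Σ a^n = 1/(1 − a) = 1/358650;  first 7 digits = (1, 0, 0, 12, 12, 16, 7)

v_17(a) = 3 ≥ 1, so the series converges in ℤ_17 to 1/(1 − a) = 1/(1 − (-358649)) = 1/358650. Expand this rational in ℤ_17: compute digits iteratively via d_i = x_i mod 17, x_{i+1} = (x_i − d_i)/17. The first 7 digits are (1, 0, 0, 12, 12, 16, 7).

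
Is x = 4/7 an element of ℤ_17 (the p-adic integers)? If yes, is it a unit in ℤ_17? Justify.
x ∈ ℤ_17^× (unit); v_17(x) = 0

ℤ_17 = {x ∈ ℚ_17 : v_17(x) ≥ 0} and ℤ_17^× = {x ∈ ℤ_17 : v_17(x) = 0}. Here v_17(4/7) = v_17(num) − v_17(den) = 0; compare against these criteria.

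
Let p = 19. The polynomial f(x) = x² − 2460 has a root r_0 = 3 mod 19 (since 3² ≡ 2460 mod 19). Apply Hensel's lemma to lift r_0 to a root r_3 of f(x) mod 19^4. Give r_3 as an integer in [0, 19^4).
r_3 = 50049 (mod 130321)

Hensel's recurrence: r_{i+1} = r_i − f(r_i)·(f′(r_i))^{-1} mod 19^{i+2}, with f′(x) = 2x. Iterate:
  r_0 = 3 (mod 19)
  r_1 = 231 (mod 361)
  r_2 = 2036 (mod 6859)
  r_3 = 50049 (mod 130321)
Final: r_3 = 50049, and one checks f(r_3) ≡ 0 mod 19^4.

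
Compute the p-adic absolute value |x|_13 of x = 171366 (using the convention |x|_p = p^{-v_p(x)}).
|171366|_13 = 1/28561

Step 1 — compute v_13(x) by factoring powers of 13 out of the numerator and denominator: v_13(171366) = 4. Step 2 — apply |x|_p = p^{-v_p(x)} = 13^{-4} = 1/28561.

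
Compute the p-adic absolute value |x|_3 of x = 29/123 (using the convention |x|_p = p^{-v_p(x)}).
|29/123|_3 = 3

Step 1 — compute v_3(x) by factoring powers of 3 out of the numerator and denominator: v_3(29/123) = -1. Step 2 — apply |x|_p = p^{-v_p(x)} = 3^{1} = 3.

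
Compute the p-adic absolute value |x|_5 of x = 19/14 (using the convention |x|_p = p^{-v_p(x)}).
|19/14|_5 = 1

Step 1 — compute v_5(x) by factoring powers of 5 out of the numerator and denominator: v_5(19/14) = 0. Step 2 — apply |x|_p = p^{-v_p(x)} = 5^{0} = 1.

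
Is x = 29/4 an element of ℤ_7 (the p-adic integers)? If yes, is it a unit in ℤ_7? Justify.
x ∈ ℤ_7^× (unit); v_7(x) = 0

ℤ_7 = {x ∈ ℚ_7 : v_7(x) ≥ 0} and ℤ_7^× = {x ∈ ℤ_7 : v_7(x) = 0}. Here v_7(29/4) = v_7(num) − v_7(den) = 0; compare against these criteria.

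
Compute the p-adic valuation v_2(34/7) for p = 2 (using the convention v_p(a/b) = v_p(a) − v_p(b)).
v_2(34/7) = 1

Factor powers of 2 from the numerator and denominator of the reduced fraction: 34 = 2^1 · 17 and 7 = 2^0 · 7. Apply v_p(a/b) = v_p(a) − v_p(b): v_2(34/7) = 1 − 0 = 1.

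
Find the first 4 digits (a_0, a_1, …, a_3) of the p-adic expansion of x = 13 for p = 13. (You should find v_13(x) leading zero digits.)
(a_0, …, a_3) = (0, 1, 0, 0)

v_13(13) = 1, so a_0 = ... = a_0 = 0. Factor out: x = 13^1 · u with u = 1 a unit in ℤ_13. Expand u iteratively via a_{v+i} = u_i mod 13, u_{i+1} = (u_i − a_{v+i})/13:
  u_0 = 1;  a_1 = 1;  u_1 = (u_0 − 1)/13 = 0
  u_1 = 0;  a_2 = 0;  u_2 = (u_1 − 0)/13 = 0
  u_2 = 0;  a_3 = 0;  u_3 = (u_2 − 0)/13 = 0
Digits: (0, 1, 0, 0).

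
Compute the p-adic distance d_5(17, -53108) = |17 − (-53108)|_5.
d_5(17, -53108) = 1/3125

Step 1 — x − y = 17 − (-53108) = 53125. Step 2 — v_5(53125) = 5 (factor: 53125 = (5^5 · 17); the sign does not affect v_p). Step 3 — |x − y|_5 = 5^{-5} = 1/3125.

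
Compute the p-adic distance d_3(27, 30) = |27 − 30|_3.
d_3(27, 30) = 1/3

Step 1 — x − y = 27 − 30 = -3. Step 2 — v_3(-3) = 1 (factor: -3 = −(3^1 · 1); the sign does not affect v_p). Step 3 — |x − y|_3 = 3^{-1} = 1/3.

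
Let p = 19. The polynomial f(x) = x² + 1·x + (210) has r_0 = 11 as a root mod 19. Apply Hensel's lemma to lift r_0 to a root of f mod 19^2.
r_1 = 106 (mod 361)

Hensel: r_{i+1} = r_i − f(r_i)·(f′(r_i))^{-1} mod 19^{i+2}, f′(x) = 2x + 1. Iterate:
  r_0 = 11 (mod 19)
  r_1 = 106 (mod 361)
Final: r = 106 satisfies f(r) ≡ 0 mod 19^2.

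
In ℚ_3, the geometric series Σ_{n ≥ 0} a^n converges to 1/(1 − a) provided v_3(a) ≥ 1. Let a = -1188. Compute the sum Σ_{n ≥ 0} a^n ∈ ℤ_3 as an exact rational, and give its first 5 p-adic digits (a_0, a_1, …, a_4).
Σ a^n = 1/(1 − a) = 1/1189;  first 5 digits = (1, 0, 0, 1, 0)

v_3(a) = 3 ≥ 1, so the series converges in ℤ_3 to 1/(1 − a) = 1/(1 − (-1188)) = 1/1189. Expand this rational in ℤ_3: compute digits iteratively via d_i = x_i mod 3, x_{i+1} = (x_i − d_i)/3. The first 5 digits are (1, 0, 0, 1, 0).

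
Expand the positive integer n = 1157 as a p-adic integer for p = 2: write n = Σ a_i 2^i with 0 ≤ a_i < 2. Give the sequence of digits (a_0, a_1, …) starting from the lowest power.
(a_0, a_1, …) = (1, 0, 1, 0, 0, 0, 0, 1, 0, 0, 1)

Repeated division by 2 gives the digits low-to-high: 1157 = 1 + 1·2^2 + 1·2^7 + 1·2^10. Digit sequence: (1, 0, 1, 0, 0, 0, 0, 1, 0, 0, 1).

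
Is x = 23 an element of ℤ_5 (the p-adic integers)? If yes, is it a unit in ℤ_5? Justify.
x ∈ ℤ_5^× (unit); v_5(x) = 0

ℤ_5 = {x ∈ ℚ_5 : v_5(x) ≥ 0} and ℤ_5^× = {x ∈ ℤ_5 : v_5(x) = 0}. Here v_5(23) = v_5(num) − v_5(den) = 0; compare against these criteria.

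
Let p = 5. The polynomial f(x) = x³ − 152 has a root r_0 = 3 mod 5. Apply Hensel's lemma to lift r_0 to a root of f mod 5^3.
r_2 = 3 (mod 125)

Hensel: r_{i+1} = r_i − f(r_i)/f′(r_i) mod 5^{i+2}, where f′(x) = 3x². Iterate:
  r_0 = 3 (mod 5)
  r_1 = 3 (mod 25)
  r_2 = 3 (mod 125)
Final: r = 3 with f(r) ≡ 0 mod 5^3.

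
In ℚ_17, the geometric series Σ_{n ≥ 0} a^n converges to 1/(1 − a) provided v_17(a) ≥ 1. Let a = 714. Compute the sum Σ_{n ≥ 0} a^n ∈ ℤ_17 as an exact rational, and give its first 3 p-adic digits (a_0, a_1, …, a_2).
Σ a^n = 1/(1 − a) = -1/713;  first 3 digits = (1, 8, 15)

v_17(a) = 1 ≥ 1, so the series converges in ℤ_17 to 1/(1 − a) = 1/(1 − 714) = -1/713. Expand this rational in ℤ_17: compute digits iteratively via d_i = x_i mod 17, x_{i+1} = (x_i − d_i)/17. The first 3 digits are (1, 8, 15).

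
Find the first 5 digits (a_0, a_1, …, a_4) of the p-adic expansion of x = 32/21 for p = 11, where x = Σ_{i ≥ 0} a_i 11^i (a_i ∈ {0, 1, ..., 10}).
(a_0, …, a_4) = (1, 10, 8, 6, 2)

v_11(32/21) = 0 (numerator and denominator both coprime to 11), so x ∈ ℤ_11^×. Compute digits iteratively via a_i = x_i mod 11, x_{i+1} = (x_i − a_i)/11, with x_0 = x:
  x_0 = 32/21;  a_0 = 1;  x_1 = (x_0 − 1)/11 = 1/21
  x_1 = 1/21;  a_1 = 10;  x_2 = (x_1 − 10)/11 = -19/21
  x_2 = -19/21;  a_2 = 8;  x_3 = (x_2 − 8)/11 = -17/21
  x_3 = -17/21;  a_3 = 6;  x_4 = (x_3 − 6)/11 = -13/21
  x_4 = -13/21;  a_4 = 2;  x_5 = (x_4 − 2)/11 = -5/21
Digits: (1, 10, 8, 6, 2).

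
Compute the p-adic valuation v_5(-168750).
v_5(-168750) = 5

v_5(n) is the largest exponent k such that 5^k divides n. Factor out: -168750 = -5^5 · 54. (Sign doesn't affect v_p.) So v_5(-168750) = 5.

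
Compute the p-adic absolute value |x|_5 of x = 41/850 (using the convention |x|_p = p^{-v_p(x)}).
|41/850|_5 = 25

Step 1 — compute v_5(x) by factoring powers of 5 out of the numerator and denominator: v_5(41/850) = -2. Step 2 — apply |x|_p = p^{-v_p(x)} = 5^{2} = 25.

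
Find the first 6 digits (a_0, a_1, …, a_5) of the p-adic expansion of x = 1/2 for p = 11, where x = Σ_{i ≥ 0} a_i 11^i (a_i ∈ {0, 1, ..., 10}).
(a_0, …, a_5) = (6, 5, 5, 5, 5, 5)

v_11(1/2) = 0 (numerator and denominator both coprime to 11), so x ∈ ℤ_11^×. Compute digits iteratively via a_i = x_i mod 11, x_{i+1} = (x_i − a_i)/11, with x_0 = x:
  x_0 = 1/2;  a_0 = 6;  x_1 = (x_0 − 6)/11 = -1/2
  x_1 = -1/2;  a_1 = 5;  x_2 = (x_1 − 5)/11 = -1/2
  x_2 = -1/2;  a_2 = 5;  x_3 = (x_2 − 5)/11 = -1/2
  x_3 = -1/2;  a_3 = 5;  x_4 = (x_3 − 5)/11 = -1/2
  x_4 = -1/2;  a_4 = 5;  x_5 = (x_4 − 5)/11 = -1/2
  x_5 = -1/2;  a_5 = 5;  x_6 = (x_5 − 5)/11 = -1/2
Digits: (6, 5, 5, 5, 5, 5).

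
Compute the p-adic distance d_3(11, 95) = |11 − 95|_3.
d_3(11, 95) = 1/3

Step 1 — x − y = 11 − 95 = -84. Step 2 — v_3(-84) = 1 (factor: -84 = −(3^1 · 28); the sign does not affect v_p). Step 3 — |x − y|_3 = 3^{-1} = 1/3.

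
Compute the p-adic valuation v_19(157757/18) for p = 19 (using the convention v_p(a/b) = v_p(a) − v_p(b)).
v_19(157757/18) = 3

Factor powers of 19 from the numerator and denominator of the reduced fraction: 157757 = 19^3 · 23 and 18 = 19^0 · 18. Apply v_p(a/b) = v_p(a) − v_p(b): v_19(157757/18) = 3 − 0 = 3.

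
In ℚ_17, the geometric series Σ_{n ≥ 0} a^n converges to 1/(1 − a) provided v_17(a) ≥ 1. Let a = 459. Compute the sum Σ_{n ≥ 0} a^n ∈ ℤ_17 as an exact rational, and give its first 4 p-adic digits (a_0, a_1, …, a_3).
Σ a^n = 1/(1 − a) = -1/458;  first 4 digits = (1, 10, 16, 5)

v_17(a) = 1 ≥ 1, so the series converges in ℤ_17 to 1/(1 − a) = 1/(1 − 459) = -1/458. Expand this rational in ℤ_17: compute digits iteratively via d_i = x_i mod 17, x_{i+1} = (x_i − d_i)/17. The first 4 digits are (1, 10, 16, 5).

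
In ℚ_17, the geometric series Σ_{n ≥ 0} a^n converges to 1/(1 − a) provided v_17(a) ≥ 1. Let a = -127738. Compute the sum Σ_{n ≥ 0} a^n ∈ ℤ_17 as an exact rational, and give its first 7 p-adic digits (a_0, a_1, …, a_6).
Σ a^n = 1/(1 − a) = 1/127739;  first 7 digits = (1, 0, 0, 8, 15, 16, 12)

v_17(a) = 3 ≥ 1, so the series converges in ℤ_17 to 1/(1 − a) = 1/(1 − (-127738)) = 1/127739. Expand this rational in ℤ_17: compute digits iteratively via d_i = x_i mod 17, x_{i+1} = (x_i − d_i)/17. The first 7 digits are (1, 0, 0, 8, 15, 16, 12).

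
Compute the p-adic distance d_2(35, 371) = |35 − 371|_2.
d_2(35, 371) = 1/16

Step 1 — x − y = 35 − 371 = -336. Step 2 — v_2(-336) = 4 (factor: -336 = −(2^4 · 21); the sign does not affect v_p). Step 3 — |x − y|_2 = 2^{-4} = 1/16.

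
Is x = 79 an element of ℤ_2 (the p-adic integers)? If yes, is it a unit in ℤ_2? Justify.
x ∈ ℤ_2^× (unit); v_2(x) = 0

ℤ_2 = {x ∈ ℚ_2 : v_2(x) ≥ 0} and ℤ_2^× = {x ∈ ℤ_2 : v_2(x) = 0}. Here v_2(79) = v_2(num) − v_2(den) = 0; compare against these criteria.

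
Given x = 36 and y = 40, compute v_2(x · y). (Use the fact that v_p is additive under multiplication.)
v_2(1440) = 5

v_p(x) = 2 (factor: 36 = 2^2 · 9); v_p(y) = 3 (factor: 40 = 2^3 · 5). Additivity: v_p(xy) = v_p(x) + v_p(y) = 2 + 3 = 5. (Direct check: xy = 1440 = 2^5 · (45).)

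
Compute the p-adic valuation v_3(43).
v_3(43) = 0

v_3(n) is the largest exponent k such that 3^k divides n. Factor out: 43 = 3^0 · 43. (Sign doesn't affect v_p.) So v_3(43) = 0.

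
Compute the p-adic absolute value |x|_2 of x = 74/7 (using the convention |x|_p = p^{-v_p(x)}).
|74/7|_2 = 1/2

Step 1 — compute v_2(x) by factoring powers of 2 out of the numerator and denominator: v_2(74/7) = 1. Step 2 — apply |x|_p = p^{-v_p(x)} = 2^{-1} = 1/2.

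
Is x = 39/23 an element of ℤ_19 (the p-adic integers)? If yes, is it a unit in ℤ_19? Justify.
x ∈ ℤ_19^× (unit); v_19(x) = 0

ℤ_19 = {x ∈ ℚ_19 : v_19(x) ≥ 0} and ℤ_19^× = {x ∈ ℤ_19 : v_19(x) = 0}. Here v_19(39/23) = v_19(num) − v_19(den) = 0; compare against these criteria.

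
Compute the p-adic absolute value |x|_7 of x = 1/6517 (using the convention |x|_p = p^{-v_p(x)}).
|1/6517|_7 = 343

Step 1 — compute v_7(x) by factoring powers of 7 out of the numerator and denominator: v_7(1/6517) = -3. Step 2 — apply |x|_p = p^{-v_p(x)} = 7^{3} = 343.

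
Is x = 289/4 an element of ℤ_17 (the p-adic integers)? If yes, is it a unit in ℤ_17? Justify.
x ∈ ℤ_17 but not a unit; v_17(x) = 2 > 0

ℤ_17 = {x ∈ ℚ_17 : v_17(x) ≥ 0} and ℤ_17^× = {x ∈ ℤ_17 : v_17(x) = 0}. Here v_17(289/4) = v_17(num) − v_17(den) = 2; compare against these criteria.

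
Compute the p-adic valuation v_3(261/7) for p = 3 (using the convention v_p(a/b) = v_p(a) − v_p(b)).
v_3(261/7) = 2

Factor powers of 3 from the numerator and denominator of the reduced fraction: 261 = 3^2 · 29 and 7 = 3^0 · 7. Apply v_p(a/b) = v_p(a) − v_p(b): v_3(261/7) = 2 − 0 = 2.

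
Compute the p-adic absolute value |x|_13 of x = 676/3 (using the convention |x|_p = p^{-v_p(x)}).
|676/3|_13 = 1/169

Step 1 — compute v_13(x) by factoring powers of 13 out of the numerator and denominator: v_13(676/3) = 2. Step 2 — apply |x|_p = p^{-v_p(x)} = 13^{-2} = 1/169.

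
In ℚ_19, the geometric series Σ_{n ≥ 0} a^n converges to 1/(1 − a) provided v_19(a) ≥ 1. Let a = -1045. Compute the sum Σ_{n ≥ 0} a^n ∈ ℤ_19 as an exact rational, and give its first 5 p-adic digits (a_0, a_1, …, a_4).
Σ a^n = 1/(1 − a) = 1/1046;  first 5 digits = (1, 2, 1, 15, 7)

v_19(a) = 1 ≥ 1, so the series converges in ℤ_19 to 1/(1 − a) = 1/(1 − (-1045)) = 1/1046. Expand this rational in ℤ_19: compute digits iteratively via d_i = x_i mod 19, x_{i+1} = (x_i − d_i)/19. The first 5 digits are (1, 2, 1, 15, 7).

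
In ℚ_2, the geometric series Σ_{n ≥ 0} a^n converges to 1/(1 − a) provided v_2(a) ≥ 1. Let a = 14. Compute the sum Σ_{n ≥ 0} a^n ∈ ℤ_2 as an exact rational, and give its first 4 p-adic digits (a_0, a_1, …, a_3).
Σ a^n = 1/(1 − a) = -1/13;  first 4 digits = (1, 1, 0, 1)

v_2(a) = 1 ≥ 1, so the series converges in ℤ_2 to 1/(1 − a) = 1/(1 − 14) = -1/13. Expand this rational in ℤ_2: compute digits iteratively via d_i = x_i mod 2, x_{i+1} = (x_i − d_i)/2. The first 4 digits are (1, 1, 0, 1).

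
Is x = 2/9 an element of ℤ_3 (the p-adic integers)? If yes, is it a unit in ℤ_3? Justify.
x ∉ ℤ_3 (v_3(x) = -2 < 0)

ℤ_3 = {x ∈ ℚ_3 : v_3(x) ≥ 0} and ℤ_3^× = {x ∈ ℤ_3 : v_3(x) = 0}. Here v_3(2/9) = v_3(num) − v_3(den) = -2; compare against these criteria.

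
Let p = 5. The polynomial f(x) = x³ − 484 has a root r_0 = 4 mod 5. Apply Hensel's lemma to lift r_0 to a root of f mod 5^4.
r_3 = 394 (mod 625)

Hensel: r_{i+1} = r_i − f(r_i)/f′(r_i) mod 5^{i+2}, where f′(x) = 3x². Iterate:
  r_0 = 4 (mod 5)
  r_1 = 19 (mod 25)
  r_2 = 19 (mod 125)
  r_3 = 394 (mod 625)
Final: r = 394 with f(r) ≡ 0 mod 5^4.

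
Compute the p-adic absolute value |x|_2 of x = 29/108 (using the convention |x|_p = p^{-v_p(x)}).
|29/108|_2 = 4

Step 1 — compute v_2(x) by factoring powers of 2 out of the numerator and denominator: v_2(29/108) = -2. Step 2 — apply |x|_p = p^{-v_p(x)} = 2^{2} = 4.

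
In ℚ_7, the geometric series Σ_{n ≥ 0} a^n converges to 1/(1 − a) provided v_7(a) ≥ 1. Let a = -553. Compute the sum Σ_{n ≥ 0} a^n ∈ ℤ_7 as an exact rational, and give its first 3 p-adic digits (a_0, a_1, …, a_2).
Σ a^n = 1/(1 − a) = 1/554;  first 3 digits = (1, 5, 6)

v_7(a) = 1 ≥ 1, so the series converges in ℤ_7 to 1/(1 − a) = 1/(1 − (-553)) = 1/554. Expand this rational in ℤ_7: compute digits iteratively via d_i = x_i mod 7, x_{i+1} = (x_i − d_i)/7. The first 3 digits are (1, 5, 6).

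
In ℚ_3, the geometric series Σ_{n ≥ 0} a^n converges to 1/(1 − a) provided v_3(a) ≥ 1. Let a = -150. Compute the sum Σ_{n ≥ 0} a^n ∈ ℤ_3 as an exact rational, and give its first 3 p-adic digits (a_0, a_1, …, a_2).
Σ a^n = 1/(1 − a) = 1/151;  first 3 digits = (1, 1, 2)

v_3(a) = 1 ≥ 1, so the series converges in ℤ_3 to 1/(1 − a) = 1/(1 − (-150)) = 1/151. Expand this rational in ℤ_3: compute digits iteratively via d_i = x_i mod 3, x_{i+1} = (x_i − d_i)/3. The first 3 digits are (1, 1, 2).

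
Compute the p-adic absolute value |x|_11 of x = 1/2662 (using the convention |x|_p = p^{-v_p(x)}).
|1/2662|_11 = 1331

Step 1 — compute v_11(x) by factoring powers of 11 out of the numerator and denominator: v_11(1/2662) = -3. Step 2 — apply |x|_p = p^{-v_p(x)} = 11^{3} = 1331.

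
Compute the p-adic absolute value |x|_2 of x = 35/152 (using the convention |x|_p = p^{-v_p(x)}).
|35/152|_2 = 8

Step 1 — compute v_2(x) by factoring powers of 2 out of the numerator and denominator: v_2(35/152) = -3. Step 2 — apply |x|_p = p^{-v_p(x)} = 2^{3} = 8.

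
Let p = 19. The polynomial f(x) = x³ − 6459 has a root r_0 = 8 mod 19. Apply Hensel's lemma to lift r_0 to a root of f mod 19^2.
r_1 = 274 (mod 361)

Hensel: r_{i+1} = r_i − f(r_i)/f′(r_i) mod 19^{i+2}, where f′(x) = 3x². Iterate:
  r_0 = 8 (mod 19)
  r_1 = 274 (mod 361)
Final: r = 274 with f(r) ≡ 0 mod 19^2.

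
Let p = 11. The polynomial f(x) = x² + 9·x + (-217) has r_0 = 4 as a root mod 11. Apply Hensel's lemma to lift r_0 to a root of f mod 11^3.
r_2 = 576 (mod 1331)

Hensel: r_{i+1} = r_i − f(r_i)·(f′(r_i))^{-1} mod 11^{i+2}, f′(x) = 2x + 9. Iterate:
  r_0 = 4 (mod 11)
  r_1 = 92 (mod 121)
  r_2 = 576 (mod 1331)
Final: r = 576 satisfies f(r) ≡ 0 mod 11^3.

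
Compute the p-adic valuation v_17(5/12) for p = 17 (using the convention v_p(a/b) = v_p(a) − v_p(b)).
v_17(5/12) = 0

Factor powers of 17 from the numerator and denominator of the reduced fraction: 5 = 17^0 · 5 and 12 = 17^0 · 12. Apply v_p(a/b) = v_p(a) − v_p(b): v_17(5/12) = 0 − 0 = 0.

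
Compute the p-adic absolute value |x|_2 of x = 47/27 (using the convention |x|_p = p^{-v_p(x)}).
|47/27|_2 = 1

Step 1 — compute v_2(x) by factoring powers of 2 out of the numerator and denominator: v_2(47/27) = 0. Step 2 — apply |x|_p = p^{-v_p(x)} = 2^{0} = 1.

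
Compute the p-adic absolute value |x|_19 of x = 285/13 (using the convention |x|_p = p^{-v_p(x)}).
|285/13|_19 = 1/19

Step 1 — compute v_19(x) by factoring powers of 19 out of the numerator and denominator: v_19(285/13) = 1. Step 2 — apply |x|_p = p^{-v_p(x)} = 19^{-1} = 1/19.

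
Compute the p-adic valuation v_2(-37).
v_2(-37) = 0

v_2(n) is the largest exponent k such that 2^k divides n. Factor out: -37 = -2^0 · 37. (Sign doesn't affect v_p.) So v_2(-37) = 0.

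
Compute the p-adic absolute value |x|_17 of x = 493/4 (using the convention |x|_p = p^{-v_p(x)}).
|493/4|_17 = 1/17

Step 1 — compute v_17(x) by factoring powers of 17 out of the numerator and denominator: v_17(493/4) = 1. Step 2 — apply |x|_p = p^{-v_p(x)} = 17^{-1} = 1/17.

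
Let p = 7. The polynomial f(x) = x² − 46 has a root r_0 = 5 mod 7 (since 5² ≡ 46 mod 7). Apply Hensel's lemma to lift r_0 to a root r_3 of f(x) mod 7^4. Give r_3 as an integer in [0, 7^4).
r_3 = 208 (mod 2401)

Hensel's recurrence: r_{i+1} = r_i − f(r_i)·(f′(r_i))^{-1} mod 7^{i+2}, with f′(x) = 2x. Iterate:
  r_0 = 5 (mod 7)
  r_1 = 12 (mod 49)
  r_2 = 208 (mod 343)
  r_3 = 208 (mod 2401)
Final: r_3 = 208, and one checks f(r_3) ≡ 0 mod 7^4.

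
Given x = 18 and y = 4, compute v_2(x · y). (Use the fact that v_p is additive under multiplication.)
v_2(72) = 3

v_p(x) = 1 (factor: 18 = 2^1 · 9); v_p(y) = 2 (factor: 4 = 2^2 · 1). Additivity: v_p(xy) = v_p(x) + v_p(y) = 1 + 2 = 3. (Direct check: xy = 72 = 2^3 · (9).)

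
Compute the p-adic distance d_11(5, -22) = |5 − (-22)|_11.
d_11(5, -22) = 1

Step 1 — x − y = 5 − (-22) = 27. Step 2 — v_11(27) = 0 (factor: 27 = (11^0 · 27); the sign does not affect v_p). Step 3 — |x − y|_11 = 11^{0} = 1.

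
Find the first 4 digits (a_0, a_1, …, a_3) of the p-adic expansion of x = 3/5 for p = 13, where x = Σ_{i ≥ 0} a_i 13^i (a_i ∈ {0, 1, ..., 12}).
(a_0, …, a_3) = (11, 7, 2, 5)

v_13(3/5) = 0 (numerator and denominator both coprime to 13), so x ∈ ℤ_13^×. Compute digits iteratively via a_i = x_i mod 13, x_{i+1} = (x_i − a_i)/13, with x_0 = x:
  x_0 = 3/5;  a_0 = 11;  x_1 = (x_0 − 11)/13 = -4/5
  x_1 = -4/5;  a_1 = 7;  x_2 = (x_1 − 7)/13 = -3/5
  x_2 = -3/5;  a_2 = 2;  x_3 = (x_2 − 2)/13 = -1/5
  x_3 = -1/5;  a_3 = 5;  x_4 = (x_3 − 5)/13 = -2/5
Digits: (11, 7, 2, 5).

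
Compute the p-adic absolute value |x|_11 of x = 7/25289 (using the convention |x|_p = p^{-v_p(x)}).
|7/25289|_11 = 1331

Step 1 — compute v_11(x) by factoring powers of 11 out of the numerator and denominator: v_11(7/25289) = -3. Step 2 — apply |x|_p = p^{-v_p(x)} = 11^{3} = 1331.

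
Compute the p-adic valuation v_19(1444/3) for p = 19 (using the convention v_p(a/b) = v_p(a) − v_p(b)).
v_19(1444/3) = 2

Factor powers of 19 from the numerator and denominator of the reduced fraction: 1444 = 19^2 · 4 and 3 = 19^0 · 3. Apply v_p(a/b) = v_p(a) − v_p(b): v_19(1444/3) = 2 − 0 = 2.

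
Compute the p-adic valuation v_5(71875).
v_5(71875) = 5

v_5(n) is the largest exponent k such that 5^k divides n. Factor out: 71875 = 5^5 · 23. (Sign doesn't affect v_p.) So v_5(71875) = 5.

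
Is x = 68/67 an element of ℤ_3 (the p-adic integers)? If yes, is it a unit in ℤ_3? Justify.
x ∈ ℤ_3^× (unit); v_3(x) = 0

ℤ_3 = {x ∈ ℚ_3 : v_3(x) ≥ 0} and ℤ_3^× = {x ∈ ℤ_3 : v_3(x) = 0}. Here v_3(68/67) = v_3(num) − v_3(den) = 0; compare against these criteria.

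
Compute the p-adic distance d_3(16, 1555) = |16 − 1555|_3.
d_3(16, 1555) = 1/81

Step 1 — x − y = 16 − 1555 = -1539. Step 2 — v_3(-1539) = 4 (factor: -1539 = −(3^4 · 19); the sign does not affect v_p). Step 3 — |x − y|_3 = 3^{-4} = 1/81.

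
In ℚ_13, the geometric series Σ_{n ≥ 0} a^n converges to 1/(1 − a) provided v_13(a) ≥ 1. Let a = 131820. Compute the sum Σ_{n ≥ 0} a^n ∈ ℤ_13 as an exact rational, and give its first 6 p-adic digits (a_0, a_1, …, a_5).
Σ a^n = 1/(1 − a) = -1/131819;  first 6 digits = (1, 0, 0, 8, 4, 0)

v_13(a) = 3 ≥ 1, so the series converges in ℤ_13 to 1/(1 − a) = 1/(1 − 131820) = -1/131819. Expand this rational in ℤ_13: compute digits iteratively via d_i = x_i mod 13, x_{i+1} = (x_i − d_i)/13. The first 6 digits are (1, 0, 0, 8, 4, 0).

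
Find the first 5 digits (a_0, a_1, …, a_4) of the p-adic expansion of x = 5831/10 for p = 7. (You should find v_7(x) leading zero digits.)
(a_0, …, a_4) = (0, 0, 0, 1, 5)

v_7(5831/10) = 3, so a_0 = ... = a_2 = 0. Factor out: x = 7^3 · u with u = 17/10 a unit in ℤ_7. Expand u iteratively via a_{v+i} = u_i mod 7, u_{i+1} = (u_i − a_{v+i})/7:
  u_0 = 17/10;  a_3 = 1;  u_1 = (u_0 − 1)/7 = 1/10
  u_1 = 1/10;  a_4 = 5;  u_2 = (u_1 − 5)/7 = -7/10
Digits: (0, 0, 0, 1, 5).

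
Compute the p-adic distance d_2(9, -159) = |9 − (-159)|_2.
d_2(9, -159) = 1/8

Step 1 — x − y = 9 − (-159) = 168. Step 2 — v_2(168) = 3 (factor: 168 = (2^3 · 21); the sign does not affect v_p). Step 3 — |x − y|_2 = 2^{-3} = 1/8.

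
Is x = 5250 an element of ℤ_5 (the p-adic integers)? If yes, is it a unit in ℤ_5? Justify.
x ∈ ℤ_5 but not a unit; v_5(x) = 3 > 0

ℤ_5 = {x ∈ ℚ_5 : v_5(x) ≥ 0} and ℤ_5^× = {x ∈ ℤ_5 : v_5(x) = 0}. Here v_5(5250) = v_5(num) − v_5(den) = 3; compare against these criteria.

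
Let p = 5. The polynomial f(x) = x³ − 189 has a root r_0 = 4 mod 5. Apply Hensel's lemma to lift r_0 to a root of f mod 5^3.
r_2 = 4 (mod 125)

Hensel: r_{i+1} = r_i − f(r_i)/f′(r_i) mod 5^{i+2}, where f′(x) = 3x². Iterate:
  r_0 = 4 (mod 5)
  r_1 = 4 (mod 25)
  r_2 = 4 (mod 125)
Final: r = 4 with f(r) ≡ 0 mod 5^3.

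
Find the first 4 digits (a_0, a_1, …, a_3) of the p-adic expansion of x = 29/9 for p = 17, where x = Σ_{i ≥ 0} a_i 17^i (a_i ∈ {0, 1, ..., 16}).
(a_0, …, a_3) = (7, 13, 3, 13)

v_17(29/9) = 0 (numerator and denominator both coprime to 17), so x ∈ ℤ_17^×. Compute digits iteratively via a_i = x_i mod 17, x_{i+1} = (x_i − a_i)/17, with x_0 = x:
  x_0 = 29/9;  a_0 = 7;  x_1 = (x_0 − 7)/17 = -2/9
  x_1 = -2/9;  a_1 = 13;  x_2 = (x_1 − 13)/17 = -7/9
  x_2 = -7/9;  a_2 = 3;  x_3 = (x_2 − 3)/17 = -2/9
  x_3 = -2/9;  a_3 = 13;  x_4 = (x_3 − 13)/17 = -7/9
Digits: (7, 13, 3, 13).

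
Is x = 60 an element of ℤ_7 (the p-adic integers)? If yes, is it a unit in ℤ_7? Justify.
x ∈ ℤ_7^× (unit); v_7(x) = 0

ℤ_7 = {x ∈ ℚ_7 : v_7(x) ≥ 0} and ℤ_7^× = {x ∈ ℤ_7 : v_7(x) = 0}. Here v_7(60) = v_7(num) − v_7(den) = 0; compare against these criteria.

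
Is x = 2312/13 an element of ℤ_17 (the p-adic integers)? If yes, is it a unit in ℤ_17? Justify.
x ∈ ℤ_17 but not a unit; v_17(x) = 2 > 0

ℤ_17 = {x ∈ ℚ_17 : v_17(x) ≥ 0} and ℤ_17^× = {x ∈ ℤ_17 : v_17(x) = 0}. Here v_17(2312/13) = v_17(num) − v_17(den) = 2; compare against these criteria.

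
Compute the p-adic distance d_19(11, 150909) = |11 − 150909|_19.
d_19(11, 150909) = 1/6859

Step 1 — x − y = 11 − 150909 = -150898. Step 2 — v_19(-150898) = 3 (factor: -150898 = −(19^3 · 22); the sign does not affect v_p). Step 3 — |x − y|_19 = 19^{-3} = 1/6859.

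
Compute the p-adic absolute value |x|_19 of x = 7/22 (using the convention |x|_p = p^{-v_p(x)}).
|7/22|_19 = 1

Step 1 — compute v_19(x) by factoring powers of 19 out of the numerator and denominator: v_19(7/22) = 0. Step 2 — apply |x|_p = p^{-v_p(x)} = 19^{0} = 1.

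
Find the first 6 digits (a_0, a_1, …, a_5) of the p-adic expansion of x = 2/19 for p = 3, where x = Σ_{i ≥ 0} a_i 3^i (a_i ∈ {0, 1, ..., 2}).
(a_0, …, a_5) = (2, 0, 2, 1, 1, 2)

v_3(2/19) = 0 (numerator and denominator both coprime to 3), so x ∈ ℤ_3^×. Compute digits iteratively via a_i = x_i mod 3, x_{i+1} = (x_i − a_i)/3, with x_0 = x:
  x_0 = 2/19;  a_0 = 2;  x_1 = (x_0 − 2)/3 = -12/19
  x_1 = -12/19;  a_1 = 0;  x_2 = (x_1 − 0)/3 = -4/19
  x_2 = -4/19;  a_2 = 2;  x_3 = (x_2 − 2)/3 = -14/19
  x_3 = -14/19;  a_3 = 1;  x_4 = (x_3 − 1)/3 = -11/19
  x_4 = -11/19;  a_4 = 1;  x_5 = (x_4 − 1)/3 = -10/19
  x_5 = -10/19;  a_5 = 2;  x_6 = (x_5 − 2)/3 = -16/19
Digits: (2, 0, 2, 1, 1, 2).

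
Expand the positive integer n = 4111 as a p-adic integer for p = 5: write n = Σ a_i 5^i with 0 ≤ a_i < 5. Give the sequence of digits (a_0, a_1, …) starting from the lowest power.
(a_0, a_1, …) = (1, 2, 4, 2, 1, 1)

Repeated division by 5 gives the digits low-to-high: 4111 = 1 + 2·5^1 + 4·5^2 + 2·5^3 + 1·5^4 + 1·5^5. Digit sequence: (1, 2, 4, 2, 1, 1).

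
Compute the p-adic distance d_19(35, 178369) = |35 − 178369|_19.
d_19(35, 178369) = 1/6859

Step 1 — x − y = 35 − 178369 = -178334. Step 2 — v_19(-178334) = 3 (factor: -178334 = −(19^3 · 26); the sign does not affect v_p). Step 3 — |x − y|_19 = 19^{-3} = 1/6859.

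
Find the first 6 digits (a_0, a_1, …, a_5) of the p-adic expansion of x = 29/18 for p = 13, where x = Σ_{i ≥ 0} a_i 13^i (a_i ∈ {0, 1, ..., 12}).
(a_0, …, a_5) = (11, 0, 5, 9, 0, 5)

v_13(29/18) = 0 (numerator and denominator both coprime to 13), so x ∈ ℤ_13^×. Compute digits iteratively via a_i = x_i mod 13, x_{i+1} = (x_i − a_i)/13, with x_0 = x:
  x_0 = 29/18;  a_0 = 11;  x_1 = (x_0 − 11)/13 = -13/18
  x_1 = -13/18;  a_1 = 0;  x_2 = (x_1 − 0)/13 = -1/18
  x_2 = -1/18;  a_2 = 5;  x_3 = (x_2 − 5)/13 = -7/18
  x_3 = -7/18;  a_3 = 9;  x_4 = (x_3 − 9)/13 = -13/18
  x_4 = -13/18;  a_4 = 0;  x_5 = (x_4 − 0)/13 = -1/18
  x_5 = -1/18;  a_5 = 5;  x_6 = (x_5 − 5)/13 = -7/18
Digits: (11, 0, 5, 9, 0, 5).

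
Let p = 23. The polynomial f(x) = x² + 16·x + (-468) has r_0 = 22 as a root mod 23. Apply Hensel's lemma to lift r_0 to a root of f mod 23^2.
r_1 = 298 (mod 529)

Hensel: r_{i+1} = r_i − f(r_i)·(f′(r_i))^{-1} mod 23^{i+2}, f′(x) = 2x + 16. Iterate:
  r_0 = 22 (mod 23)
  r_1 = 298 (mod 529)
Final: r = 298 satisfies f(r) ≡ 0 mod 23^2.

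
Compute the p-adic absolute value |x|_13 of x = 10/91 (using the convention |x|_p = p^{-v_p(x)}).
|10/91|_13 = 13

Step 1 — compute v_13(x) by factoring powers of 13 out of the numerator and denominator: v_13(10/91) = -1. Step 2 — apply |x|_p = p^{-v_p(x)} = 13^{1} = 13.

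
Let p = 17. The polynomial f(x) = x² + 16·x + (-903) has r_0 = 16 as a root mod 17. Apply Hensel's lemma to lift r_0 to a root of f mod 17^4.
r_3 = 29171 (mod 83521)

Hensel: r_{i+1} = r_i − f(r_i)·(f′(r_i))^{-1} mod 17^{i+2}, f′(x) = 2x + 16. Iterate:
  r_0 = 16 (mod 17)
  r_1 = 271 (mod 289)
  r_2 = 4606 (mod 4913)
  r_3 = 29171 (mod 83521)
Final: r = 29171 satisfies f(r) ≡ 0 mod 17^4.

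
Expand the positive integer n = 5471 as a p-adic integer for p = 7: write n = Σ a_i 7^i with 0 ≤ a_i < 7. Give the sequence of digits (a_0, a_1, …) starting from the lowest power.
(a_0, a_1, …) = (4, 4, 6, 1, 2)

Repeated division by 7 gives the digits low-to-high: 5471 = 4 + 4·7^1 + 6·7^2 + 1·7^3 + 2·7^4. Digit sequence: (4, 4, 6, 1, 2).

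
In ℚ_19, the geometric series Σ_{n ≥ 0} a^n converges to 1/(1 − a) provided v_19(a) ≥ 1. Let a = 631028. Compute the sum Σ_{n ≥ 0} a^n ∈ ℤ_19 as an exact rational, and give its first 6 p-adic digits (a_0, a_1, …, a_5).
Σ a^n = 1/(1 − a) = -1/631027;  first 6 digits = (1, 0, 0, 16, 4, 0)

v_19(a) = 3 ≥ 1, so the series converges in ℤ_19 to 1/(1 − a) = 1/(1 − 631028) = -1/631027. Expand this rational in ℤ_19: compute digits iteratively via d_i = x_i mod 19, x_{i+1} = (x_i − d_i)/19. The first 6 digits are (1, 0, 0, 16, 4, 0).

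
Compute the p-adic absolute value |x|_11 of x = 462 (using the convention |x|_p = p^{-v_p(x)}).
|462|_11 = 1/11

Step 1 — compute v_11(x) by factoring powers of 11 out of the numerator and denominator: v_11(462) = 1. Step 2 — apply |x|_p = p^{-v_p(x)} = 11^{-1} = 1/11.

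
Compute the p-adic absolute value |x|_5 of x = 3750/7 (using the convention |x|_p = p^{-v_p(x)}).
|3750/7|_5 = 1/625

Step 1 — compute v_5(x) by factoring powers of 5 out of the numerator and denominator: v_5(3750/7) = 4. Step 2 — apply |x|_p = p^{-v_p(x)} = 5^{-4} = 1/625.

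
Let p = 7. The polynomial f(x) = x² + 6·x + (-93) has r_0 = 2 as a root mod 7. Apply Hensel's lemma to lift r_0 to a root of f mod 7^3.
r_2 = 142 (mod 343)

Hensel: r_{i+1} = r_i − f(r_i)·(f′(r_i))^{-1} mod 7^{i+2}, f′(x) = 2x + 6. Iterate:
  r_0 = 2 (mod 7)
  r_1 = 44 (mod 49)
  r_2 = 142 (mod 343)
Final: r = 142 satisfies f(r) ≡ 0 mod 7^3.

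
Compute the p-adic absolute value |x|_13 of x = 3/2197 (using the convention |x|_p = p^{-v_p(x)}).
|3/2197|_13 = 2197

Step 1 — compute v_13(x) by factoring powers of 13 out of the numerator and denominator: v_13(3/2197) = -3. Step 2 — apply |x|_p = p^{-v_p(x)} = 13^{3} = 2197.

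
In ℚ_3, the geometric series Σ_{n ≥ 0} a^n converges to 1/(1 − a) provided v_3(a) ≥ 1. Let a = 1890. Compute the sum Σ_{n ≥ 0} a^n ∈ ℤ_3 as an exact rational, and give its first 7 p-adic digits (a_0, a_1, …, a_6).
Σ a^n = 1/(1 − a) = -1/1889;  first 7 digits = (1, 0, 0, 1, 2, 1, 0)

v_3(a) = 3 ≥ 1, so the series converges in ℤ_3 to 1/(1 − a) = 1/(1 − 1890) = -1/1889. Expand this rational in ℤ_3: compute digits iteratively via d_i = x_i mod 3, x_{i+1} = (x_i − d_i)/3. The first 7 digits are (1, 0, 0, 1, 2, 1, 0).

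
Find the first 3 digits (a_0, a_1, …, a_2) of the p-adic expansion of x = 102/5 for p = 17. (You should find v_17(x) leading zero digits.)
(a_0, …, a_2) = (0, 8, 3)

v_17(102/5) = 1, so a_0 = ... = a_0 = 0. Factor out: x = 17^1 · u with u = 6/5 a unit in ℤ_17. Expand u iteratively via a_{v+i} = u_i mod 17, u_{i+1} = (u_i − a_{v+i})/17:
  u_0 = 6/5;  a_1 = 8;  u_1 = (u_0 − 8)/17 = -2/5
  u_1 = -2/5;  a_2 = 3;  u_2 = (u_1 − 3)/17 = -1/5
Digits: (0, 8, 3).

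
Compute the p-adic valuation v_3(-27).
v_3(-27) = 3

v_3(n) is the largest exponent k such that 3^k divides n. Factor out: -27 = -3^3 · 1. (Sign doesn't affect v_p.) So v_3(-27) = 3.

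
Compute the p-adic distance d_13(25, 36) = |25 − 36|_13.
d_13(25, 36) = 1

Step 1 — x − y = 25 − 36 = -11. Step 2 — v_13(-11) = 0 (factor: -11 = −(13^0 · 11); the sign does not affect v_p). Step 3 — |x − y|_13 = 13^{0} = 1.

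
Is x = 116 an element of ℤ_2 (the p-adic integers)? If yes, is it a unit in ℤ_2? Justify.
x ∈ ℤ_2 but not a unit; v_2(x) = 2 > 0

ℤ_2 = {x ∈ ℚ_2 : v_2(x) ≥ 0} and ℤ_2^× = {x ∈ ℤ_2 : v_2(x) = 0}. Here v_2(116) = v_2(num) − v_2(den) = 2; compare against these criteria.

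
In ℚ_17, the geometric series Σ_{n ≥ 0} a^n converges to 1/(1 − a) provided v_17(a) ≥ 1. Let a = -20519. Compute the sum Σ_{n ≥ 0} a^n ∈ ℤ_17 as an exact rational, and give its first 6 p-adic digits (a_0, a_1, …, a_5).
Σ a^n = 1/(1 − a) = 1/20520;  first 6 digits = (1, 0, 14, 12, 8, 7)

v_17(a) = 2 ≥ 1, so the series converges in ℤ_17 to 1/(1 − a) = 1/(1 − (-20519)) = 1/20520. Expand this rational in ℤ_17: compute digits iteratively via d_i = x_i mod 17, x_{i+1} = (x_i − d_i)/17. The first 6 digits are (1, 0, 14, 12, 8, 7).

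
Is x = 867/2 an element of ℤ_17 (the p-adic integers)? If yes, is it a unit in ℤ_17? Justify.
x ∈ ℤ_17 but not a unit; v_17(x) = 2 > 0

ℤ_17 = {x ∈ ℚ_17 : v_17(x) ≥ 0} and ℤ_17^× = {x ∈ ℤ_17 : v_17(x) = 0}. Here v_17(867/2) = v_17(num) − v_17(den) = 2; compare against these criteria.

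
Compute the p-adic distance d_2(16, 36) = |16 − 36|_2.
d_2(16, 36) = 1/4

Step 1 — x − y = 16 − 36 = -20. Step 2 — v_2(-20) = 2 (factor: -20 = −(2^2 · 5); the sign does not affect v_p). Step 3 — |x − y|_2 = 2^{-2} = 1/4.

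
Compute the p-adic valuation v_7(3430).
v_7(3430) = 3

v_7(n) is the largest exponent k such that 7^k divides n. Factor out: 3430 = 7^3 · 10. (Sign doesn't affect v_p.) So v_7(3430) = 3.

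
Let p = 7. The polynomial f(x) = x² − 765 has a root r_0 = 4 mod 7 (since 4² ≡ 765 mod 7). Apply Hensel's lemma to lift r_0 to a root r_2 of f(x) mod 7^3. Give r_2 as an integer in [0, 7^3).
r_2 = 116 (mod 343)

Hensel's recurrence: r_{i+1} = r_i − f(r_i)·(f′(r_i))^{-1} mod 7^{i+2}, with f′(x) = 2x. Iterate:
  r_0 = 4 (mod 7)
  r_1 = 18 (mod 49)
  r_2 = 116 (mod 343)
Final: r_2 = 116, and one checks f(r_2) ≡ 0 mod 7^3.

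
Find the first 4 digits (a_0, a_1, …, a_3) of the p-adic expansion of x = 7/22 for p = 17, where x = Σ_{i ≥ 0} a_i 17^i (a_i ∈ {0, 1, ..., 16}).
(a_0, …, a_3) = (15, 3, 16, 6)

v_17(7/22) = 0 (numerator and denominator both coprime to 17), so x ∈ ℤ_17^×. Compute digits iteratively via a_i = x_i mod 17, x_{i+1} = (x_i − a_i)/17, with x_0 = x:
  x_0 = 7/22;  a_0 = 15;  x_1 = (x_0 − 15)/17 = -19/22
  x_1 = -19/22;  a_1 = 3;  x_2 = (x_1 − 3)/17 = -5/22
  x_2 = -5/22;  a_2 = 16;  x_3 = (x_2 − 16)/17 = -21/22
  x_3 = -21/22;  a_3 = 6;  x_4 = (x_3 − 6)/17 = -9/22
Digits: (15, 3, 16, 6).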